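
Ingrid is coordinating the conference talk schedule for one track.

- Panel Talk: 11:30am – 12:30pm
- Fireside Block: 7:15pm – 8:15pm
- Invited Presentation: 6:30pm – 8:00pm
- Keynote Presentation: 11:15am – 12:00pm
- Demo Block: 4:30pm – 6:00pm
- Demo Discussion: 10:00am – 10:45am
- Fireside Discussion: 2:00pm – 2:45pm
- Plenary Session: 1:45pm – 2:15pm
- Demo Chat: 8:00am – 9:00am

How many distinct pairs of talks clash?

Sorted by start: Demo Chat, Demo Discussion, Keynote Presentation, Panel Talk, Plenary Session, Fireside Discussion, Demo Block, Invited Presentation, Fireside Block.
Demo Discussion starts after Demo Chat ends; Demo Chat is clear from here.
Keynote Presentation starts after Demo Discussion ends; Demo Discussion is clear from here.
Panel Talk starts before Keynote Presentation ends → Keynote Presentation and Panel Talk overlap.
Plenary Session starts after Keynote Presentation ends; Keynote Presentation is clear from here.
Plenary Session starts after Panel Talk ends; Panel Talk is clear from here.
Fireside Discussion starts before Plenary Session ends → Plenary Session and Fireside Discussion overlap.
Demo Block starts after Plenary Session ends; Plenary Session is clear from here.
Demo Block starts after Fireside Discussion ends; Fireside Discussion is clear from here.
Invited Presentation starts after Demo Block ends; Demo Block is clear from here.
Fireside Block starts before Invited Presentation ends → Invited Presentation and Fireside Block overlap.
Overlapping pairs: Fireside Block & Invited Presentation, Fireside Discussion & Plenary Session, Keynote Presentation & Panel Talk — 3 in total.

3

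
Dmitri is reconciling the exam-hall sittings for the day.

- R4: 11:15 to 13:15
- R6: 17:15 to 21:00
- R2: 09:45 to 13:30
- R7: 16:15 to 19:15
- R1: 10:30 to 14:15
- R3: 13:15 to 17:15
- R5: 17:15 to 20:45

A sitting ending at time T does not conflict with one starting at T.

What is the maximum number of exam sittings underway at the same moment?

Walk through starts and ends in time order (an end at T is processed before a start at T):
09:45 start R2 → 1
10:30 start R1 → 2
11:15 start R4 → 3
13:15 end R4 → 2
13:15 start R3 → 3
13:30 end R2 → 2
14:15 end R1 → 1
16:15 start R7 → 2
17:15 end R3 → 1
17:15 start R5 → 2
17:15 start R6 → 3
19:15 end R7 → 2
20:45 end R5 → 1
21:00 end R6 → 0
Peak is 3, at 11:15 (R1, R2, R4).

3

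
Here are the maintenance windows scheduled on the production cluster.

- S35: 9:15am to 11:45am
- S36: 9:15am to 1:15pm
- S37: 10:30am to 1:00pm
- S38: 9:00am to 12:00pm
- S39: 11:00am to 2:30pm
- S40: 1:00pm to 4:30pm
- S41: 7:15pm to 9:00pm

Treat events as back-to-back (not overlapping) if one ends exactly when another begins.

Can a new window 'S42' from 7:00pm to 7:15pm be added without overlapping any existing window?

Yes — the slot is free

S38: ends 12:00pm at or before S42 starts 7:00pm → clear.
S35: ends 11:45am at or before S42 starts 7:00pm → clear.
S36: ends 1:15pm at or before S42 starts 7:00pm → clear.
S37: ends 1:00pm at or before S42 starts 7:00pm → clear.
S39: ends 2:30pm at or before S42 starts 7:00pm → clear.
S40: ends 4:30pm at or before S42 starts 7:00pm → clear.
S41: starts 7:15pm at or after S42 ends 7:15pm → clear.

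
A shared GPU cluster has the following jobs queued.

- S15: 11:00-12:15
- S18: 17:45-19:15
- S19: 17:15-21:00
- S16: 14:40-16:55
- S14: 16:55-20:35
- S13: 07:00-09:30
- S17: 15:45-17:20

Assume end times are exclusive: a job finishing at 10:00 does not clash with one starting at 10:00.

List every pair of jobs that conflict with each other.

Sorted by start: S13, S15, S16, S17, S14, S19, S18.
S15 starts after S13 ends; S13 is clear from here.
S16 starts after S15 ends; S15 is clear from here.
S17 starts before S16 ends → S16 and S17 overlap.
S14 starts exactly when S16 ends (back-to-back, no overlap); S16 is clear from here.
S14 starts before S17 ends → S17 and S14 overlap.
S19 starts before S17 ends → S17 and S19 overlap.
S18 starts after S17 ends.
S19 starts before S14 ends → S14 and S19 overlap.
S18 starts before S14 ends → S14 and S18 overlap.
S18 starts before S19 ends → S19 and S18 overlap.

S14 & S17, S14 & S18, S14 & S19, S16 & S17, S17 & S19, S18 & S19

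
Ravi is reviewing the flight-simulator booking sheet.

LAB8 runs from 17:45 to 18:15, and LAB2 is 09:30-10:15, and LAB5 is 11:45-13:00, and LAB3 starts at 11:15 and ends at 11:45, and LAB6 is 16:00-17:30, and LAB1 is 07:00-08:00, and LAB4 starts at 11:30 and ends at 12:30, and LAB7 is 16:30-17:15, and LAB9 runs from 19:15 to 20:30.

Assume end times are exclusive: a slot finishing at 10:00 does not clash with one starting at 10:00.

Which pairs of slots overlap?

LAB3 & LAB4, LAB4 & LAB5, LAB6 & LAB7

Sorted by start: LAB1, LAB2, LAB3, LAB4, LAB5, LAB6, LAB7, LAB8, LAB9.
LAB2 starts after LAB1 ends; LAB1 is clear from here.
LAB3 starts after LAB2 ends; LAB2 is clear from here.
LAB4 starts before LAB3 ends → LAB3 and LAB4 overlap.
LAB5 starts exactly when LAB3 ends (back-to-back, no overlap); LAB3 is clear from here.
LAB5 starts before LAB4 ends → LAB4 and LAB5 overlap.
LAB6 starts after LAB4 ends; LAB4 is clear from here.
LAB6 starts after LAB5 ends; LAB5 is clear from here.
LAB7 starts before LAB6 ends → LAB6 and LAB7 overlap.
LAB8 starts after LAB6 ends; LAB6 is clear from here.
LAB8 starts after LAB7 ends; LAB7 is clear from here.
LAB9 starts after LAB8 ends.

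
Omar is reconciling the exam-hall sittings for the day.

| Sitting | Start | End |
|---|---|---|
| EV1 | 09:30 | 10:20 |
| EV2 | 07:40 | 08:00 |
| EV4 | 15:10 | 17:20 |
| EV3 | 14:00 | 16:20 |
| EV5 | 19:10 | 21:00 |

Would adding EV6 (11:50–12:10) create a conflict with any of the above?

EV2: ends 08:00 at or before EV6 starts 11:50 → clear.
EV1: ends 10:20 at or before EV6 starts 11:50 → clear.
EV3: starts 14:00 at or after EV6 ends 12:10 → clear.
EV4: starts 15:10 at or after EV6 ends 12:10 → clear.
EV5: starts 19:10 at or after EV6 ends 12:10 → clear.

No — it doesn't clash with anything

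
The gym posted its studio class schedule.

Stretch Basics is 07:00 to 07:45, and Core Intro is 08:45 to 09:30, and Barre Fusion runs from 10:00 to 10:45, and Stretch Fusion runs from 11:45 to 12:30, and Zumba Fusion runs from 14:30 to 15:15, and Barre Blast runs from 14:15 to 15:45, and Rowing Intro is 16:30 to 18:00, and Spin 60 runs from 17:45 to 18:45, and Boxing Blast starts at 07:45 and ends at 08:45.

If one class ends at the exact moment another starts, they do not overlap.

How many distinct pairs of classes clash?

Sorted by start: Stretch Basics, Boxing Blast, Core Intro, Barre Fusion, Stretch Fusion, Barre Blast, Zumba Fusion, Rowing Intro, Spin 60.
Boxing Blast starts exactly when Stretch Basics ends (back-to-back, no overlap), so Stretch Basics has no further overlaps.
Core Intro starts exactly when Boxing Blast ends (back-to-back, no overlap), so Boxing Blast has no further overlaps.
Barre Fusion starts after Core Intro ends, so Core Intro has no further overlaps.
Stretch Fusion starts after Barre Fusion ends, so Barre Fusion has no further overlaps.
Barre Blast starts after Stretch Fusion ends, so Stretch Fusion has no further overlaps.
Zumba Fusion starts before Barre Blast ends → Barre Blast and Zumba Fusion overlap.
Rowing Intro starts after Barre Blast ends, so Barre Blast has no further overlaps.
Rowing Intro starts after Zumba Fusion ends, so Zumba Fusion has no further overlaps.
Spin 60 starts before Rowing Intro ends → Rowing Intro and Spin 60 overlap.
Overlapping pairs: Barre Blast & Zumba Fusion, Rowing Intro & Spin 60 — 2 in total.

2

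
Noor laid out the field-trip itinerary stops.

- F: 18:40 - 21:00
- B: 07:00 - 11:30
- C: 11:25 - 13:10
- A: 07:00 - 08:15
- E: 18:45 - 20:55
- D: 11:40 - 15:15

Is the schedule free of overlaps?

No

Check each pair: they overlap iff neither finishes before the other starts.
Sorted by start: A, B, C, D, F, E.
B starts before A ends → A and B overlap.
That's a conflict, so the schedule is not conflict-free.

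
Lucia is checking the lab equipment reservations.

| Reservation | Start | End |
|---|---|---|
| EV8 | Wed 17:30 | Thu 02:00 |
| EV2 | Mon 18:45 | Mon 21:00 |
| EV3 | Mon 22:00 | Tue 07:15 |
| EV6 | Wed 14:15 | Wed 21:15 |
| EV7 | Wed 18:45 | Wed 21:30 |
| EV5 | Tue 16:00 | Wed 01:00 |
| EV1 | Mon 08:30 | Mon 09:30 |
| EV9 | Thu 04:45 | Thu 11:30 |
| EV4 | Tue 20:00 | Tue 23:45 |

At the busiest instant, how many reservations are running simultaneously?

3

Sort all start/end points and keep a running count:
Mon 08:30 start EV1 → 1
Mon 09:30 end EV1 → 0
Mon 18:45 start EV2 → 1
Mon 21:00 end EV2 → 0
Mon 22:00 start EV3 → 1
Tue 07:15 end EV3 → 0
Tue 16:00 start EV5 → 1
Tue 20:00 start EV4 → 2
Tue 23:45 end EV4 → 1
Wed 01:00 end EV5 → 0
Wed 14:15 start EV6 → 1
Wed 17:30 start EV8 → 2
Wed 18:45 start EV7 → 3
Wed 21:15 end EV6 → 2
Wed 21:30 end EV7 → 1
Thu 02:00 end EV8 → 0
Thu 04:45 start EV9 → 1
Thu 11:30 end EV9 → 0
Peak is 3, at Wed 18:45 (EV6, EV7, EV8).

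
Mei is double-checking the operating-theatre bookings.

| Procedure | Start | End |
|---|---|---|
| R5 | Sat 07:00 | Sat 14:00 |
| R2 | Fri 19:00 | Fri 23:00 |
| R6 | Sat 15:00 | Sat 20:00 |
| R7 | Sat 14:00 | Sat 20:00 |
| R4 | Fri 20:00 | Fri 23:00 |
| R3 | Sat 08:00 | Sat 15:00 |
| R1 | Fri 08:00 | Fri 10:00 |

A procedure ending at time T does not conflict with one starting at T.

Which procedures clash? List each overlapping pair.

R2 & R4, R3 & R5, R3 & R7, R6 & R7

Two intervals overlap when each starts before the other ends.
Sorted by start: R1, R2, R4, R5, R3, R7, R6.
R2 starts after R1 ends, so nothing later overlaps R1 either.
R4 starts before R2 ends → R2 and R4 overlap.
R5 starts after R2 ends, so nothing later overlaps R2 either.
R5 starts after R4 ends, so nothing later overlaps R4 either.
R3 starts before R5 ends → R5 and R3 overlap.
R7 starts exactly when R5 ends (back-to-back, no overlap), so nothing later overlaps R5 either.
R7 starts before R3 ends → R3 and R7 overlap.
R6 starts exactly when R3 ends (back-to-back, no overlap).
R6 starts before R7 ends → R7 and R6 overlap.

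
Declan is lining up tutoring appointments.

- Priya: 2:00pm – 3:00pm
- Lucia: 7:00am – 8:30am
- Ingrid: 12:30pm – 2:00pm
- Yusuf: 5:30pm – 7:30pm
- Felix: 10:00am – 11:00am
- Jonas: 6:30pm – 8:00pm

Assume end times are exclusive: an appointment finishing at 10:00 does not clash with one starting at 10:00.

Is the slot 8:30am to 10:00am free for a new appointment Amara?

Lucia: ends 8:30am at or before Amara starts 8:30am → clear.
Felix: starts 10:00am at or after Amara ends 10:00am → clear.
Ingrid: starts 12:30pm at or after Amara ends 10:00am → clear.
Priya: starts 2:00pm at or after Amara ends 10:00am → clear.
Yusuf: starts 5:30pm at or after Amara ends 10:00am → clear.
Jonas: starts 6:30pm at or after Amara ends 10:00am → clear.

Yes — the slot is free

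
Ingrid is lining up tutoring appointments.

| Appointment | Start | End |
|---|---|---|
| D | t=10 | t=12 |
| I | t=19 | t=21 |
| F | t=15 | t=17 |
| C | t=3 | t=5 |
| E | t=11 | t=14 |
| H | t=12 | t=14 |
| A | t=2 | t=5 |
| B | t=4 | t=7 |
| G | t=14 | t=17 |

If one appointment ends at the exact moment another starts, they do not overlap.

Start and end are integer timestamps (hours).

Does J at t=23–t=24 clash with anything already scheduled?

A: ends t=5 at or before J starts t=23 → clear.
C: ends t=5 at or before J starts t=23 → clear.
B: ends t=7 at or before J starts t=23 → clear.
D: ends t=12 at or before J starts t=23 → clear.
E: ends t=14 at or before J starts t=23 → clear.
H: ends t=14 at or before J starts t=23 → clear.
G: ends t=17 at or before J starts t=23 → clear.
F: ends t=17 at or before J starts t=23 → clear.
I: ends t=21 at or before J starts t=23 → clear.

No — it doesn't clash with anything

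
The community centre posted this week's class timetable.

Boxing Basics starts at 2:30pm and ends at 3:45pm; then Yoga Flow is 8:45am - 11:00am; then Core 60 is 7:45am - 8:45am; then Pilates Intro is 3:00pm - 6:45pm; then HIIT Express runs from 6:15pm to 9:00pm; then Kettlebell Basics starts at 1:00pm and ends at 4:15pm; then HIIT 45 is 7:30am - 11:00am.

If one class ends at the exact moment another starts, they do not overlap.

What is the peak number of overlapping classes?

Walk through starts and ends in time order (an end at T is processed before a start at T):
7:30am start HIIT 45 → 1
7:45am start Core 60 → 2
8:45am end Core 60 → 1
8:45am start Yoga Flow → 2
11:00am end HIIT 45 → 1
11:00am end Yoga Flow → 0
1:00pm start Kettlebell Basics → 1
2:30pm start Boxing Basics → 2
3:00pm start Pilates Intro → 3
3:45pm end Boxing Basics → 2
4:15pm end Kettlebell Basics → 1
6:15pm start HIIT Express → 2
6:45pm end Pilates Intro → 1
9:00pm end HIIT Express → 0
Peak is 3, at 3:00pm (Boxing Basics, Kettlebell Basics, Pilates Intro).

3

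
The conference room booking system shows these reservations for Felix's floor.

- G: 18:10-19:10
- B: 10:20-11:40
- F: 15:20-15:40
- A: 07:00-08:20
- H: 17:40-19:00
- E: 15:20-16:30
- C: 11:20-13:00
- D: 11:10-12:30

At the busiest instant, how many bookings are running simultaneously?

Sweep the timeline, counting +1 at each start and −1 at each end (ends before starts at a tie):
07:00 start A → 1
08:20 end A → 0
10:20 start B → 1
11:10 start D → 2
11:20 start C → 3
11:40 end B → 2
12:30 end D → 1
13:00 end C → 0
15:20 start E → 1
15:20 start F → 2
15:40 end F → 1
16:30 end E → 0
17:40 start H → 1
18:10 start G → 2
19:00 end H → 1
19:10 end G → 0
Peak is 3, at 11:20 (B, C, D).

3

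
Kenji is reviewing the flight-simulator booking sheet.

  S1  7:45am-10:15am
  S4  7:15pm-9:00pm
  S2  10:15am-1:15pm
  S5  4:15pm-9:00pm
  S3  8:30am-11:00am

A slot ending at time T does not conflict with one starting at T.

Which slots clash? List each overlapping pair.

S1 & S3, S2 & S3, S4 & S5

Sorted by start: S1, S3, S2, S5, S4.
S3 starts before S1 ends → S1 and S3 overlap.
S2 starts exactly when S1 ends (back-to-back, no overlap), so nothing later overlaps S1 either.
S2 starts before S3 ends → S3 and S2 overlap.
S5 starts after S3 ends, so nothing later overlaps S3 either.
S5 starts after S2 ends, so nothing later overlaps S2 either.
S4 starts before S5 ends → S5 and S4 overlap.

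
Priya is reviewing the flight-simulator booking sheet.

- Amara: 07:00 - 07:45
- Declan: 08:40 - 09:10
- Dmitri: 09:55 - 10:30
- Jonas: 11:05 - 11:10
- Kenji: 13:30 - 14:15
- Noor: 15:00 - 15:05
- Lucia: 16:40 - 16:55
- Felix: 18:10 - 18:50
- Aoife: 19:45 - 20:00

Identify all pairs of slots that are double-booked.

Sorted by start: Amara, Declan, Dmitri, Jonas, Kenji, Noor, Lucia, Felix, Aoife.
Declan starts after Amara ends, so nothing later overlaps Amara either.
Dmitri starts after Declan ends, so nothing later overlaps Declan either.
Jonas starts after Dmitri ends, so nothing later overlaps Dmitri either.
Kenji starts after Jonas ends, so nothing later overlaps Jonas either.
Noor starts after Kenji ends, so nothing later overlaps Kenji either.
Lucia starts after Noor ends, so nothing later overlaps Noor either.
Felix starts after Lucia ends, so nothing later overlaps Lucia either.
Aoife starts after Felix ends.

no conflicts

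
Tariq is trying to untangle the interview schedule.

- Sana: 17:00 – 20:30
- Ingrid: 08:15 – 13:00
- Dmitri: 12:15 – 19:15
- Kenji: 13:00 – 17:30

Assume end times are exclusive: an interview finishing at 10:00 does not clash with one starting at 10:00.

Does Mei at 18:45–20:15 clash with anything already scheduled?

Ingrid: ends 13:00 at or before Mei starts 18:45 → clear.
Dmitri: starts 12:15 before Mei ends 20:15, and ends 19:15 after Mei starts 18:45 → overlap.
Kenji: ends 17:30 at or before Mei starts 18:45 → clear.
Sana: starts 17:00 before Mei ends 20:15, and ends 20:30 after Mei starts 18:45 → overlap.
Mei overlaps Sana, Dmitri.

Yes — it overlaps Dmitri, Sana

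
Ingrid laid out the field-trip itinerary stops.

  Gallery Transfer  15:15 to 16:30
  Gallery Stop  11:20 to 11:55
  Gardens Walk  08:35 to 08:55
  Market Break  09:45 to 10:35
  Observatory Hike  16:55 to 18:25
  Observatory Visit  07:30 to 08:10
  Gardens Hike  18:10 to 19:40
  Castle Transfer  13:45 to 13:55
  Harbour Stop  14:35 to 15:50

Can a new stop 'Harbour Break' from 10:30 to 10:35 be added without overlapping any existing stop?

Observatory Visit: ends 08:10 at or before Harbour Break starts 10:30 → clear.
Gardens Walk: ends 08:55 at or before Harbour Break starts 10:30 → clear.
Market Break: starts 09:45 before Harbour Break ends 10:35, and ends 10:35 after Harbour Break starts 10:30 → overlap.
Gallery Stop: starts 11:20 at or after Harbour Break ends 10:35 → clear.
Castle Transfer: starts 13:45 at or after Harbour Break ends 10:35 → clear.
Harbour Stop: starts 14:35 at or after Harbour Break ends 10:35 → clear.
Gallery Transfer: starts 15:15 at or after Harbour Break ends 10:35 → clear.
Observatory Hike: starts 16:55 at or after Harbour Break ends 10:35 → clear.
Gardens Hike: starts 18:10 at or after Harbour Break ends 10:35 → clear.
Harbour Break overlaps Market Break.

No — it overlaps Market Break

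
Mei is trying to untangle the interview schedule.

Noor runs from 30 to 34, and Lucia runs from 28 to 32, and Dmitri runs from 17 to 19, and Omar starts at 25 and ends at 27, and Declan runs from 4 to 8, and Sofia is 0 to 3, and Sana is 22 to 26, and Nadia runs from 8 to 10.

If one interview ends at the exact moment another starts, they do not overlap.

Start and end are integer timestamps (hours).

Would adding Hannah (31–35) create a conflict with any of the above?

Yes — it overlaps Lucia, Noor

Sofia: ends 3 at or before Hannah starts 31 → clear.
Declan: ends 8 at or before Hannah starts 31 → clear.
Nadia: ends 10 at or before Hannah starts 31 → clear.
Dmitri: ends 19 at or before Hannah starts 31 → clear.
Sana: ends 26 at or before Hannah starts 31 → clear.
Omar: ends 27 at or before Hannah starts 31 → clear.
Lucia: starts 28 before Hannah ends 35, and ends 32 after Hannah starts 31 → overlap.
Noor: starts 30 before Hannah ends 35, and ends 34 after Hannah starts 31 → overlap.
Hannah overlaps Lucia, Noor.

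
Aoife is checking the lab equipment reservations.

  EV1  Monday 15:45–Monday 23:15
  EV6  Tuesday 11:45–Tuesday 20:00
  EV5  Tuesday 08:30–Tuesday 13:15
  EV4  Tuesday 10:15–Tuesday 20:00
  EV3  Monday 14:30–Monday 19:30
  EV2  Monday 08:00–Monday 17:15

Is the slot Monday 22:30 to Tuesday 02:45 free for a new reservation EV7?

No — it overlaps EV1

EV2: ends Monday 17:15 at or before EV7 starts Monday 22:30 → clear.
EV3: ends Monday 19:30 at or before EV7 starts Monday 22:30 → clear.
EV1: starts Monday 15:45 before EV7 ends Tuesday 02:45, and ends Monday 23:15 after EV7 starts Monday 22:30 → overlap.
EV5: starts Tuesday 08:30 at or after EV7 ends Tuesday 02:45 → clear.
EV4: starts Tuesday 10:15 at or after EV7 ends Tuesday 02:45 → clear.
EV6: starts Tuesday 11:45 at or after EV7 ends Tuesday 02:45 → clear.
EV7 overlaps EV1.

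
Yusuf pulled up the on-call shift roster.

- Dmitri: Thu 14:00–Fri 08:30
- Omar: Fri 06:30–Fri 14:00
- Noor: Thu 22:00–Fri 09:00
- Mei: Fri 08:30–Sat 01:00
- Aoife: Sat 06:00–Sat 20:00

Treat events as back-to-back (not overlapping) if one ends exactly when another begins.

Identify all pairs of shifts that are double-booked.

Sorted by start: Dmitri, Noor, Omar, Mei, Aoife.
Noor starts before Dmitri ends → Dmitri and Noor overlap.
Omar starts before Dmitri ends → Dmitri and Omar overlap.
Mei starts exactly when Dmitri ends (back-to-back, no overlap) — done with Dmitri.
Omar starts before Noor ends → Noor and Omar overlap.
Mei starts before Noor ends → Noor and Mei overlap.
Aoife starts after Noor ends.
Mei starts before Omar ends → Omar and Mei overlap.
Aoife starts after Omar ends.
Aoife starts after Mei ends.

Dmitri & Noor, Dmitri & Omar, Mei & Noor, Mei & Omar, Noor & Omar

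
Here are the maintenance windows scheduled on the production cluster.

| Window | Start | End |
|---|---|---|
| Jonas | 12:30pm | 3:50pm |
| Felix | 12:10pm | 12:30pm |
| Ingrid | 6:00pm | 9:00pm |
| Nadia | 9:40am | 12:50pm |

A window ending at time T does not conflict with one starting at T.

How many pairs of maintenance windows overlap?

2

Sorted by start: Nadia, Felix, Jonas, Ingrid.
Felix starts before Nadia ends → Nadia and Felix overlap.
Jonas starts before Nadia ends → Nadia and Jonas overlap.
Ingrid starts after Nadia ends.
Jonas starts exactly when Felix ends (back-to-back, no overlap); Felix is clear from here.
Ingrid starts after Jonas ends.
Overlapping pairs: Felix & Nadia, Jonas & Nadia — 2 in total.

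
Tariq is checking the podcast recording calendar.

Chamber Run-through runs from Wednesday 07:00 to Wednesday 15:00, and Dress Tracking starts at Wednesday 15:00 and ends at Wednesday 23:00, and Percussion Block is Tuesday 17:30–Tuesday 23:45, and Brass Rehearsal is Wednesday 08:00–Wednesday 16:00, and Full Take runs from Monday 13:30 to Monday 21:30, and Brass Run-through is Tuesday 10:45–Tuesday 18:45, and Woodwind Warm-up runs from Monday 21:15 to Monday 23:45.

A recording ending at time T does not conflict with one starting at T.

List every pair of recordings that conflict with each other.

Brass Rehearsal & Chamber Run-through, Brass Rehearsal & Dress Tracking, Brass Run-through & Percussion Block, Full Take & Woodwind Warm-up

Check each pair: they overlap iff neither finishes before the other starts.
Sorted by start: Full Take, Woodwind Warm-up, Brass Run-through, Percussion Block, Chamber Run-through, Brass Rehearsal, Dress Tracking.
Woodwind Warm-up starts before Full Take ends → Full Take and Woodwind Warm-up overlap.
Brass Run-through starts after Full Take ends, so Full Take has no further overlaps.
Brass Run-through starts after Woodwind Warm-up ends, so Woodwind Warm-up has no further overlaps.
Percussion Block starts before Brass Run-through ends → Brass Run-through and Percussion Block overlap.
Chamber Run-through starts after Brass Run-through ends, so Brass Run-through has no further overlaps.
Chamber Run-through starts after Percussion Block ends, so Percussion Block has no further overlaps.
Brass Rehearsal starts before Chamber Run-through ends → Chamber Run-through and Brass Rehearsal overlap.
Dress Tracking starts exactly when Chamber Run-through ends (back-to-back, no overlap).
Dress Tracking starts before Brass Rehearsal ends → Brass Rehearsal and Dress Tracking overlap.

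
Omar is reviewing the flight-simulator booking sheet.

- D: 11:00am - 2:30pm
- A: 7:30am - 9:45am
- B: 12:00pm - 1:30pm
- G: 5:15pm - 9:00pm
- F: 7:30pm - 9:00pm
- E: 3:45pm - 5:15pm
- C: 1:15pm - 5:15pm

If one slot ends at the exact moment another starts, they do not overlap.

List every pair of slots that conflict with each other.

B & C, B & D, C & D, C & E, F & G

Check each pair: they overlap iff neither finishes before the other starts.
Sorted by start: A, D, B, C, E, G, F.
D starts after A ends, so A has no further overlaps.
B starts before D ends → D and B overlap.
C starts before D ends → D and C overlap.
E starts after D ends, so D has no further overlaps.
C starts before B ends → B and C overlap.
E starts after B ends, so B has no further overlaps.
E starts before C ends → C and E overlap.
G starts exactly when C ends (back-to-back, no overlap), so C has no further overlaps.
G starts exactly when E ends (back-to-back, no overlap), so E has no further overlaps.
F starts before G ends → G and F overlap.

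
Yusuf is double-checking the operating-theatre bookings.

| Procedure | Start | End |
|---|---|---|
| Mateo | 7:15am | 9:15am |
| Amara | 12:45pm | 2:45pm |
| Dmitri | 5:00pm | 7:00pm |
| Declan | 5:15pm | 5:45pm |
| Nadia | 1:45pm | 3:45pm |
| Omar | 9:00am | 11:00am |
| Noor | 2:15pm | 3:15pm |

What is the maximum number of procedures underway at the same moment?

3

Sort all start/end points and keep a running count:
7:15am start Mateo → 1
9:00am start Omar → 2
9:15am end Mateo → 1
11:00am end Omar → 0
12:45pm start Amara → 1
1:45pm start Nadia → 2
2:15pm start Noor → 3
2:45pm end Amara → 2
3:15pm end Noor → 1
3:45pm end Nadia → 0
5:00pm start Dmitri → 1
5:15pm start Declan → 2
5:45pm end Declan → 1
7:00pm end Dmitri → 0
Peak is 3, at 2:15pm (Amara, Nadia, Noor).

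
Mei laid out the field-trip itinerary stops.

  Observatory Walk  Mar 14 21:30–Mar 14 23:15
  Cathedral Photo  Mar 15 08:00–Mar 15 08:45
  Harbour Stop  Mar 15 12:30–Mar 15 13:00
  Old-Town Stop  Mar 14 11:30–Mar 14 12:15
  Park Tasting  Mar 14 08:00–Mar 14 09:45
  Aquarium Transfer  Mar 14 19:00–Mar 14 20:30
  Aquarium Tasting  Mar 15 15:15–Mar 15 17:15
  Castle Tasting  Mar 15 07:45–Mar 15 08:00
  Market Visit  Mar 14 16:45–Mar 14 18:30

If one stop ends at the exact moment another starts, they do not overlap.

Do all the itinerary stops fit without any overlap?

Sorted by start: Park Tasting, Old-Town Stop, Market Visit, Aquarium Transfer, Observatory Walk, Castle Tasting, Cathedral Photo, Harbour Stop, Aquarium Tasting.
Old-Town Stop starts after Park Tasting ends, so nothing later overlaps Park Tasting either.
Market Visit starts after Old-Town Stop ends, so nothing later overlaps Old-Town Stop either.
Aquarium Transfer starts after Market Visit ends, so nothing later overlaps Market Visit either.
Observatory Walk starts after Aquarium Transfer ends, so nothing later overlaps Aquarium Transfer either.
Castle Tasting starts after Observatory Walk ends, so nothing later overlaps Observatory Walk either.
Cathedral Photo starts exactly when Castle Tasting ends (back-to-back, no overlap), so nothing later overlaps Castle Tasting either.
Harbour Stop starts after Cathedral Photo ends, so nothing later overlaps Cathedral Photo either.
Aquarium Tasting starts after Harbour Stop ends.
Every pair is clear; the schedule has no overlaps.

Yes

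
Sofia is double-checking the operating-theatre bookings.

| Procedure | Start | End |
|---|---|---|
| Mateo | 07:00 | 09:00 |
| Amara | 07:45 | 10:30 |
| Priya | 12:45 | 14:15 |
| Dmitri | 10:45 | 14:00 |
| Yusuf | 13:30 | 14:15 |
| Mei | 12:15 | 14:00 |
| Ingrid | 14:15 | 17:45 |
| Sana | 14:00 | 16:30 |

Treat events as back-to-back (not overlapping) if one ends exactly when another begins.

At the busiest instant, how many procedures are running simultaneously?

4

Sweep the timeline, counting +1 at each start and −1 at each end (ends before starts at a tie):
07:00 start Mateo → 1
07:45 start Amara → 2
09:00 end Mateo → 1
10:30 end Amara → 0
10:45 start Dmitri → 1
12:15 start Mei → 2
12:45 start Priya → 3
13:30 start Yusuf → 4
14:00 end Dmitri → 3
14:00 end Mei → 2
14:00 start Sana → 3
14:15 end Priya → 2
14:15 end Yusuf → 1
14:15 start Ingrid → 2
16:30 end Sana → 1
17:45 end Ingrid → 0
Peak is 4, at 13:30 (Dmitri, Mei, Priya, Yusuf).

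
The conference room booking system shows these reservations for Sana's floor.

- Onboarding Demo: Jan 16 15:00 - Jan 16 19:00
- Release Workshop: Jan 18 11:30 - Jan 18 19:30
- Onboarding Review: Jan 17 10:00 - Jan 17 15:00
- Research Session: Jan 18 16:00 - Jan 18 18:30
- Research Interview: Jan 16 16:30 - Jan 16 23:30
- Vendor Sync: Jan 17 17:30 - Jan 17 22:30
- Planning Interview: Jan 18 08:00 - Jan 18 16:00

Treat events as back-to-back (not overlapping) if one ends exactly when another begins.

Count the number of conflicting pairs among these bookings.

Check each pair: they overlap iff neither finishes before the other starts.
Sorted by start: Onboarding Demo, Research Interview, Onboarding Review, Vendor Sync, Planning Interview, Release Workshop, Research Session.
Research Interview starts before Onboarding Demo ends → Onboarding Demo and Research Interview overlap.
Onboarding Review starts after Onboarding Demo ends — done with Onboarding Demo.
Onboarding Review starts after Research Interview ends — done with Research Interview.
Vendor Sync starts after Onboarding Review ends — done with Onboarding Review.
Planning Interview starts after Vendor Sync ends — done with Vendor Sync.
Release Workshop starts before Planning Interview ends → Planning Interview and Release Workshop overlap.
Research Session starts exactly when Planning Interview ends (back-to-back, no overlap).
Research Session starts before Release Workshop ends → Release Workshop and Research Session overlap.
Overlapping pairs: Onboarding Demo & Research Interview, Planning Interview & Release Workshop, Release Workshop & Research Session — 3 in total.

3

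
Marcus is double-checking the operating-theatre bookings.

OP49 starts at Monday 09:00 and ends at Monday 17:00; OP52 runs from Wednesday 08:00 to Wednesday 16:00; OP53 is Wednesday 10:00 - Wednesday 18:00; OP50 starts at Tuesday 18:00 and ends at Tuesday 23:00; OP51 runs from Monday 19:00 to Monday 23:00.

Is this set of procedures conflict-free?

Check each pair: they overlap iff neither finishes before the other starts.
Sorted by start: OP49, OP51, OP50, OP52, OP53.
OP51 starts after OP49 ends; OP49 is clear from here.
OP50 starts after OP51 ends; OP51 is clear from here.
OP52 starts after OP50 ends; OP50 is clear from here.
OP53 starts before OP52 ends → OP52 and OP53 overlap.
That's a conflict, so the schedule is not conflict-free.

No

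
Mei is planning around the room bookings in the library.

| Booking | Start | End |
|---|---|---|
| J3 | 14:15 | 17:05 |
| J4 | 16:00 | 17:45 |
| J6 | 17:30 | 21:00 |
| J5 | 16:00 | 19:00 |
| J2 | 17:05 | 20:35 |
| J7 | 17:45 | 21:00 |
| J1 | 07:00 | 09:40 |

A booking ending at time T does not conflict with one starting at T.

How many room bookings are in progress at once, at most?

Sweep the timeline, counting +1 at each start and −1 at each end (ends before starts at a tie):
07:00 start J1 → 1
09:40 end J1 → 0
14:15 start J3 → 1
16:00 start J4 → 2
16:00 start J5 → 3
17:05 end J3 → 2
17:05 start J2 → 3
17:30 start J6 → 4
17:45 end J4 → 3
17:45 start J7 → 4
19:00 end J5 → 3
20:35 end J2 → 2
21:00 end J6 → 1
21:00 end J7 → 0
Peak is 4, at 17:30 (J2, J4, J5, J6).

4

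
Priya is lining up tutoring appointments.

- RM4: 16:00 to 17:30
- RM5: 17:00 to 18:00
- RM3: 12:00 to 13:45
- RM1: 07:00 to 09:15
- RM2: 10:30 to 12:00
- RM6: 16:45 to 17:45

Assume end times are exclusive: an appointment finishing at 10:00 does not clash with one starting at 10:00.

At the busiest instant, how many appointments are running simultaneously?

Sweep the timeline, counting +1 at each start and −1 at each end (ends before starts at a tie):
07:00 start RM1 → 1
09:15 end RM1 → 0
10:30 start RM2 → 1
12:00 end RM2 → 0
12:00 start RM3 → 1
13:45 end RM3 → 0
16:00 start RM4 → 1
16:45 start RM6 → 2
17:00 start RM5 → 3
17:30 end RM4 → 2
17:45 end RM6 → 1
18:00 end RM5 → 0
Peak is 3, at 17:00 (RM4, RM5, RM6).

3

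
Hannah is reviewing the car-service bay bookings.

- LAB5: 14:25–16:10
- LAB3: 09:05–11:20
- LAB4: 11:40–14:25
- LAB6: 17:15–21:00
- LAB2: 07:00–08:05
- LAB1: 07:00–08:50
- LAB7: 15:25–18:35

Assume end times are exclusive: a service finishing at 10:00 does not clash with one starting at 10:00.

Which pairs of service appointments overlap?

LAB1 & LAB2, LAB5 & LAB7, LAB6 & LAB7

Sorted by start: LAB1, LAB2, LAB3, LAB4, LAB5, LAB7, LAB6.
LAB2 starts before LAB1 ends → LAB1 and LAB2 overlap.
LAB3 starts after LAB1 ends; LAB1 is clear from here.
LAB3 starts after LAB2 ends; LAB2 is clear from here.
LAB4 starts after LAB3 ends; LAB3 is clear from here.
LAB5 starts exactly when LAB4 ends (back-to-back, no overlap); LAB4 is clear from here.
LAB7 starts before LAB5 ends → LAB5 and LAB7 overlap.
LAB6 starts after LAB5 ends.
LAB6 starts before LAB7 ends → LAB7 and LAB6 overlap.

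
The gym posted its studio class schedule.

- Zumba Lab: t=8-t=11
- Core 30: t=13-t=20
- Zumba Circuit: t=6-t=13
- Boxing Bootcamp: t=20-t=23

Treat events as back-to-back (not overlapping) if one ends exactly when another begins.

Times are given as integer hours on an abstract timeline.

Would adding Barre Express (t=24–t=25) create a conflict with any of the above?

Zumba Circuit: ends t=13 at or before Barre Express starts t=24 → clear.
Zumba Lab: ends t=11 at or before Barre Express starts t=24 → clear.
Core 30: ends t=20 at or before Barre Express starts t=24 → clear.
Boxing Bootcamp: ends t=23 at or before Barre Express starts t=24 → clear.

No — it doesn't clash with anything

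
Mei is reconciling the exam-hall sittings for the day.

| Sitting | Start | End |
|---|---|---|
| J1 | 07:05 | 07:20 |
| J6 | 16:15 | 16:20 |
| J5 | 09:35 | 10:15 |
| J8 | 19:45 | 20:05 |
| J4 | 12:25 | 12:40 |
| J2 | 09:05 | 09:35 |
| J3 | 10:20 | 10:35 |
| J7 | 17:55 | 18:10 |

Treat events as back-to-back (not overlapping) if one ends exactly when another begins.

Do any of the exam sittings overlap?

Check each pair: they overlap iff neither finishes before the other starts.
Sorted by start: J1, J2, J5, J3, J4, J6, J7, J8.
J2 starts after J1 ends; J1 is clear from here.
J5 starts exactly when J2 ends (back-to-back, no overlap); J2 is clear from here.
J3 starts after J5 ends; J5 is clear from here.
J4 starts after J3 ends; J3 is clear from here.
J6 starts after J4 ends; J4 is clear from here.
J7 starts after J6 ends; J6 is clear from here.
J8 starts after J7 ends.
Every pair is clear; the schedule has no overlaps.

No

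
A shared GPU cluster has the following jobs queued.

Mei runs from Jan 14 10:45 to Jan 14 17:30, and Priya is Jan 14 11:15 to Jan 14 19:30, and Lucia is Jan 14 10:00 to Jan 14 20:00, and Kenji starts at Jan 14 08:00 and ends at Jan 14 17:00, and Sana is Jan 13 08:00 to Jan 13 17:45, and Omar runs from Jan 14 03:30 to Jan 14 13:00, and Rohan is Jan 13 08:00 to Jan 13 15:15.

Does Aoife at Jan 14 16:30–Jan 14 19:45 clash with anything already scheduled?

Sana: ends Jan 13 17:45 at or before Aoife starts Jan 14 16:30 → clear.
Rohan: ends Jan 13 15:15 at or before Aoife starts Jan 14 16:30 → clear.
Omar: ends Jan 14 13:00 at or before Aoife starts Jan 14 16:30 → clear.
Kenji: starts Jan 14 08:00 before Aoife ends Jan 14 19:45, and ends Jan 14 17:00 after Aoife starts Jan 14 16:30 → overlap.
Lucia: starts Jan 14 10:00 before Aoife ends Jan 14 19:45, and ends Jan 14 20:00 after Aoife starts Jan 14 16:30 → overlap.
Mei: starts Jan 14 10:45 before Aoife ends Jan 14 19:45, and ends Jan 14 17:30 after Aoife starts Jan 14 16:30 → overlap.
Priya: starts Jan 14 11:15 before Aoife ends Jan 14 19:45, and ends Jan 14 19:30 after Aoife starts Jan 14 16:30 → overlap.
Aoife overlaps Kenji, Lucia, Mei, Priya.

Yes — it overlaps Kenji, Lucia, Mei, Priya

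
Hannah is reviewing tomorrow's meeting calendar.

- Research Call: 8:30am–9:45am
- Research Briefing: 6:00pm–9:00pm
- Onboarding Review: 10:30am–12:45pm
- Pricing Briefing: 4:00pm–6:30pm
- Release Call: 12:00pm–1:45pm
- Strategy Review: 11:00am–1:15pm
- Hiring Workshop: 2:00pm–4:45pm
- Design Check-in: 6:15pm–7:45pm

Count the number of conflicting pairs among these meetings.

7

Sorted by start: Research Call, Onboarding Review, Strategy Review, Release Call, Hiring Workshop, Pricing Briefing, Research Briefing, Design Check-in.
Onboarding Review starts after Research Call ends; Research Call is clear from here.
Strategy Review starts before Onboarding Review ends → Onboarding Review and Strategy Review overlap.
Release Call starts before Onboarding Review ends → Onboarding Review and Release Call overlap.
Hiring Workshop starts after Onboarding Review ends; Onboarding Review is clear from here.
Release Call starts before Strategy Review ends → Strategy Review and Release Call overlap.
Hiring Workshop starts after Strategy Review ends; Strategy Review is clear from here.
Hiring Workshop starts after Release Call ends; Release Call is clear from here.
Pricing Briefing starts before Hiring Workshop ends → Hiring Workshop and Pricing Briefing overlap.
Research Briefing starts after Hiring Workshop ends; Hiring Workshop is clear from here.
Research Briefing starts before Pricing Briefing ends → Pricing Briefing and Research Briefing overlap.
Design Check-in starts before Pricing Briefing ends → Pricing Briefing and Design Check-in overlap.
Design Check-in starts before Research Briefing ends → Research Briefing and Design Check-in overlap.
Overlapping pairs: Design Check-in & Pricing Briefing, Design Check-in & Research Briefing, Hiring Workshop & Pricing Briefing, Onboarding Review & Release Call, Onboarding Review & Strategy Review, Pricing Briefing & Research Briefing, Release Call & Strategy Review — 7 in total.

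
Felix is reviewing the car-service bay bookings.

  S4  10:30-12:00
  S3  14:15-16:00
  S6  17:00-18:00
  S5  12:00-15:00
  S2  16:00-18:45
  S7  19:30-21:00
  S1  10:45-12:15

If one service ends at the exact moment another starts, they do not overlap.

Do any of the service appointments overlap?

Yes

Check each pair: they overlap iff neither finishes before the other starts.
Sorted by start: S4, S1, S5, S3, S2, S6, S7.
S1 starts before S4 ends → S4 and S1 overlap.
That's a conflict, so the schedule is not conflict-free.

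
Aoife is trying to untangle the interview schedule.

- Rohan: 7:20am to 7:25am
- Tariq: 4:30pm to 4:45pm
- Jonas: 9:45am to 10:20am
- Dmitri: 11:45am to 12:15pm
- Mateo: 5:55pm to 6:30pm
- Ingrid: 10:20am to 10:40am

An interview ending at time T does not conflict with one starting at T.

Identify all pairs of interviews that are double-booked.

none

Sorted by start: Rohan, Jonas, Ingrid, Dmitri, Tariq, Mateo.
Jonas starts after Rohan ends — done with Rohan.
Ingrid starts exactly when Jonas ends (back-to-back, no overlap) — done with Jonas.
Dmitri starts after Ingrid ends — done with Ingrid.
Tariq starts after Dmitri ends — done with Dmitri.
Mateo starts after Tariq ends.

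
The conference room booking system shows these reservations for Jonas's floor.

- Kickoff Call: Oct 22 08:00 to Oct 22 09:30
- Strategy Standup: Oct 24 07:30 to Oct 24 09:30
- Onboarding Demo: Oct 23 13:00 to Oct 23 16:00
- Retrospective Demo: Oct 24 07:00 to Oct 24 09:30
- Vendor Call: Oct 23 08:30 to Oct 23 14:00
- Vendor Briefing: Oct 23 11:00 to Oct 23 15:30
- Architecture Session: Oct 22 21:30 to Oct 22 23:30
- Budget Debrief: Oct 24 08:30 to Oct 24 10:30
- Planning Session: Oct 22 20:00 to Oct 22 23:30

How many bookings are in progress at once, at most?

3

Sort all start/end points and keep a running count:
Oct 22 08:00 start Kickoff Call → 1
Oct 22 09:30 end Kickoff Call → 0
Oct 22 20:00 start Planning Session → 1
Oct 22 21:30 start Architecture Session → 2
Oct 22 23:30 end Architecture Session → 1
Oct 22 23:30 end Planning Session → 0
Oct 23 08:30 start Vendor Call → 1
Oct 23 11:00 start Vendor Briefing → 2
Oct 23 13:00 start Onboarding Demo → 3
Oct 23 14:00 end Vendor Call → 2
Oct 23 15:30 end Vendor Briefing → 1
Oct 23 16:00 end Onboarding Demo → 0
Oct 24 07:00 start Retrospective Demo → 1
Oct 24 07:30 start Strategy Standup → 2
Oct 24 08:30 start Budget Debrief → 3
Oct 24 09:30 end Retrospective Demo → 2
Oct 24 09:30 end Strategy Standup → 1
Oct 24 10:30 end Budget Debrief → 0
Peak is 3, at Oct 23 13:00 (Onboarding Demo, Vendor Briefing, Vendor Call).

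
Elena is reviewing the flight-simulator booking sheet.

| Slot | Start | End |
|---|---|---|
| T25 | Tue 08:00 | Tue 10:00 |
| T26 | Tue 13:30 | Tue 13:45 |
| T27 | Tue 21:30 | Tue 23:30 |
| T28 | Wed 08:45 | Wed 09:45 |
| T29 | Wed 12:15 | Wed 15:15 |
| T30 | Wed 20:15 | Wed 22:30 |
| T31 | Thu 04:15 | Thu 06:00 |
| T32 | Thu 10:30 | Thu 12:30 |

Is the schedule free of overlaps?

Sorted by start: T25, T26, T27, T28, T29, T30, T31, T32.
T26 starts after T25 ends, so T25 has no further overlaps.
T27 starts after T26 ends, so T26 has no further overlaps.
T28 starts after T27 ends, so T27 has no further overlaps.
T29 starts after T28 ends, so T28 has no further overlaps.
T30 starts after T29 ends, so T29 has no further overlaps.
T31 starts after T30 ends, so T30 has no further overlaps.
T32 starts after T31 ends.
Every pair is clear; the schedule has no overlaps.

Yes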